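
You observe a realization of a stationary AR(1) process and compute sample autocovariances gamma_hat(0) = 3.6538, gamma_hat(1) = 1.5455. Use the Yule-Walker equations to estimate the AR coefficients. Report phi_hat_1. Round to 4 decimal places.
\hat\phi_{1} = 0.4230

The Yule-Walker equations for an AR(p) process read, in matrix form,
  Gamma_p phi = r_p,   with   (Gamma_p)_{ij} = gamma(|i - j|),
                       (r_p)_i = gamma(i),   i,j = 1..p.
Substitute the sample gammas (Toeplitz matrix and right-hand side of size 1):
  Gamma_p = [[3.6538]]
  r_p     = [1.5455]
With p = 1 this is the single equation gamma(0) phi_1 = gamma(1):
  phi_hat_1 = gamma(1) / gamma(0) = 1.5455 / 3.6538 = 0.4230.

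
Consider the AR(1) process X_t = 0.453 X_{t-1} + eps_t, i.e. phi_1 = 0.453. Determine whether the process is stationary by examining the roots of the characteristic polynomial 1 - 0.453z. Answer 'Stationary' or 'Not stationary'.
\text{Stationary}

The AR(p) characteristic polynomial is P(z) = 1 - 0.453z.
Stationarity requires all roots to lie outside the unit circle, i.e. |z| > 1 for every root.
This is linear in z: 1 + (-0.453) z = 0  =>  z = -1/(-0.453) = 2.207506,  |z| = 2.207506.
Moduli of all roots: 2.2075.
All moduli strictly greater than 1? Yes.
Verdict: Stationary.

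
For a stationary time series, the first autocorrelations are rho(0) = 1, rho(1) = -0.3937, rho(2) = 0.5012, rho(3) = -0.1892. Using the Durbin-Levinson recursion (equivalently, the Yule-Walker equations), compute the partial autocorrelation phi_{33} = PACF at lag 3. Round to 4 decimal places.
\phi_{33} = 0.1260

The PACF at lag k is phi_{kk}, the last component of the solution
to the Yule-Walker system G_k phi = r_k where
  (G_k)_{ij} = rho(|i - j|), (r_k)_i = rho(i), i,j = 1..k.
Equivalently, Durbin-Levinson gives phi_{kk} iteratively:
  phi_{11} = rho(1)
  phi_{kk} = [rho(k) - sum_{j=1..k-1} phi_{k-1,j} rho(k-j)]
            / [1 - sum_{j=1..k-1} phi_{k-1,j} rho(j)],
  phi_{k,j} = phi_{k-1,j} - phi_{kk} phi_{k-1,k-j},  j = 1..k-1.
Step k = 1:
  phi_11 = rho(1) = -0.3937.
Step k = 2:
  phi_22 = [rho(2) - phi_11 rho(1)] / [1 - phi_11 rho(1)] = [0.5012 - (-0.3937)(-0.3937)] / [1 - (-0.3937)(-0.3937)]
         = 0.34620031 / 0.84500031 = 0.409704.
  Update: phi_21 = phi_11 - phi_22 phi_11 = -0.3937 - (0.409704)(-0.3937) = -0.232399.
Step k = 3:
  phi_33 = [rho(3) - phi_21 rho(2) - phi_22 rho(1)] / [1 - phi_21 rho(1) - phi_22 rho(2)]
    numerator   = -0.1892 - (-0.232399)(0.5012) - (0.409704)(-0.3937) = 0.08857918
    denominator = 1 - (-0.232399)(-0.3937) - (0.409704)(0.5012) = 0.70316053
  phi_33 = 0.08857918 / 0.70316053 = 0.126.
Therefore phi_{33} = 0.1260.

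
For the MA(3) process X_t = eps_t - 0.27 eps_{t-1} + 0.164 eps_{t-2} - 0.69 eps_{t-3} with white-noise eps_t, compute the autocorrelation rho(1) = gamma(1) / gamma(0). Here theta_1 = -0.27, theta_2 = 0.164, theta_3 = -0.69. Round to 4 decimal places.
\rho(1) = -0.2712

For an MA(q) process with theta_0 = 1, the autocovariance is
  gamma(k) = sigma^2 * sum_{i=0..q-k} theta_i * theta_{i+k},
and rho(k) = gamma(k) / gamma(0). Sigma^2 cancels.
  numerator   = (1)*(-0.27) + (-0.27)*(0.164) + (0.164)*(-0.69) = -0.42744.
  denominator = (1)^2 + (-0.27)^2 + (0.164)^2 + (-0.69)^2 = 1.575896.
  rho(1) = -0.42744 / 1.575896 = -0.2712.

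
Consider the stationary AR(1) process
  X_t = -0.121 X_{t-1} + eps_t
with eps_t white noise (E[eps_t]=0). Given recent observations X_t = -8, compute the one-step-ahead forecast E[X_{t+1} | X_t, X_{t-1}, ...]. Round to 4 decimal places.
E[X_{t+1} \mid \mathcal F_t] = 0.9680

For an AR(p) model X_t = c + sum_i phi_i X_{t-i} + eps_t, the
one-step-ahead conditional mean is
  E[X_{t+1} | X_t, ...] = c + sum_i phi_i X_{t+1-i}.
Substitute known values:
  E[X_{t+1} | ...] = (-0.121) * (-8)
                   = 0.9680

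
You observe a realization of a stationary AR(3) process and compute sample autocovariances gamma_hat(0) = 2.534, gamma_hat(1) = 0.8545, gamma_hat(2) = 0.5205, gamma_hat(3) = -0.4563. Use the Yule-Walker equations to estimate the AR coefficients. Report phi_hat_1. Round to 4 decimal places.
\hat\phi_{1} = 0.3350

The Yule-Walker equations for an AR(p) process read, in matrix form,
  Gamma_p phi = r_p,   with   (Gamma_p)_{ij} = gamma(|i - j|),
                       (r_p)_i = gamma(i),   i,j = 1..p.
Substitute the sample gammas (Toeplitz matrix and right-hand side of size 3):
  Gamma_p = [[2.534, 0.8545, 0.5205], [0.8545, 2.534, 0.8545], [0.5205, 0.8545, 2.534]]
  r_p     = [0.8545, 0.5205, -0.4563]
Written out (R1..R3):
  (R1) 2.534 phi_1 + 0.8545 phi_2 + 0.5205 phi_3 = 0.8545
  (R2) 0.8545 phi_1 + 2.534 phi_2 + 0.8545 phi_3 = 0.5205
  (R3) 0.5205 phi_1 + 0.8545 phi_2 + 2.534 phi_3 = -0.4563
Gaussian elimination:
  R2 <- R2 - (0.8545/2.534) R1 = R2 - (0.337214) R1:  2.245851 phi_2 + 0.67898 phi_3 = 0.232351
  R3 <- R3 - (0.5205/2.534) R1 = R3 - (0.205406) R1:  0.67898 phi_2 + 2.427086 phi_3 = -0.63182
  R3 <- R3 - (0.67898/2.245851) R2 = R3 - (0.302326) R2:  2.221812 phi_3 = -0.702066
Back-substitution:
  phi_hat_3 = -0.702066 / 2.221812 = -0.315988
  phi_hat_2 = (0.232351 - (0.67898)(-0.315988)) / 2.245851 = 0.198989
  phi_hat_1 = (0.8545 - (0.8545)(0.198989) - (0.5205)(-0.315988)) / 2.534 = 0.335018
So phi_hat = [0.3350, 0.1990, -0.3160].
Therefore phi_hat_1 = 0.3350.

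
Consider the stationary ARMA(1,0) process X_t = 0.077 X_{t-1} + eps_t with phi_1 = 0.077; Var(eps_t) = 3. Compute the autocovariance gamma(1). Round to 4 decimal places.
\gamma(1) = 0.2324

Multiply the model equation by X_{t-k} and take expectations. With theta_0 = psi_0 = 1 and psi_j the MA(infinity) weights, this gives
  gamma(k) - sum_i phi_i gamma(k-i) = c_k,
  c_k = sigma^2 * sum_{j=k..q} theta_j psi_{j-k}   (c_k = 0 for k > q),
using gamma(-m) = gamma(m).
Pure AR (q = 0): c_0 = sigma^2 = 3, c_k = 0 for k >= 1.
Equations for k = 0 and k = 1 (AR order 1):
  gamma(0) = phi_1 gamma(1) + c_0
  gamma(1) = phi_1 gamma(0) + c_1
Substituting the second into the first: gamma(0) (1 - phi_1^2) = c_0 + phi_1 c_1, so
  gamma(0) = c_0 / (1 - phi_1^2) = 3 / (1 - (0.077)^2) = 3 / 0.994071 = 3.017893.
  gamma(1) = phi_1 gamma(0) = (0.077)(3.017893) = 0.232378.
Therefore gamma(1) = 0.2324 (to 4 decimal places).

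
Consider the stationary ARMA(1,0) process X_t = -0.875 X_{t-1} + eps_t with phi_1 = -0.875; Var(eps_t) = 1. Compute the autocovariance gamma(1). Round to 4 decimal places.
\gamma(1) = -3.7333

Multiply the model equation by X_{t-k} and take expectations. With theta_0 = psi_0 = 1 and psi_j the MA(infinity) weights, this gives
  gamma(k) - sum_i phi_i gamma(k-i) = c_k,
  c_k = sigma^2 * sum_{j=k..q} theta_j psi_{j-k}   (c_k = 0 for k > q),
using gamma(-m) = gamma(m).
Pure AR (q = 0): c_0 = sigma^2 = 1, c_k = 0 for k >= 1.
Equations for k = 0 and k = 1 (AR order 1):
  gamma(0) = phi_1 gamma(1) + c_0
  gamma(1) = phi_1 gamma(0) + c_1
Substituting the second into the first: gamma(0) (1 - phi_1^2) = c_0 + phi_1 c_1, so
  gamma(0) = c_0 / (1 - phi_1^2) = 1 / (1 - (-0.875)^2) = 1 / 0.234375 = 4.266667.
  gamma(1) = phi_1 gamma(0) = (-0.875)(4.266667) = -3.733333.
Therefore gamma(1) = -3.7333 (to 4 decimal places).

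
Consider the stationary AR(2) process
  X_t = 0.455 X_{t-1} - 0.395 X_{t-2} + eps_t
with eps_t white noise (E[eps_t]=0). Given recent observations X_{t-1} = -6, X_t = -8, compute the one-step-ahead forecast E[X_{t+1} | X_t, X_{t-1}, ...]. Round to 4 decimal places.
E[X_{t+1} \mid \mathcal F_t] = -1.2700

For an AR(p) model X_t = c + sum_i phi_i X_{t-i} + eps_t, the
one-step-ahead conditional mean is
  E[X_{t+1} | X_t, ...] = c + sum_i phi_i X_{t+1-i}.
Substitute known values:
  E[X_{t+1} | ...] = (0.455) * (-8) + (-0.395) * (-6)
                   = -1.2700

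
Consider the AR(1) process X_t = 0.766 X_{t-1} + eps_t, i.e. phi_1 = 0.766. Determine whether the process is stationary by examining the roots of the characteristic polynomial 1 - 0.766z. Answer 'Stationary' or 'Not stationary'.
\text{Stationary}

The AR(p) characteristic polynomial is P(z) = 1 - 0.766z.
Stationarity requires all roots to lie outside the unit circle, i.e. |z| > 1 for every root.
This is linear in z: 1 + (-0.766) z = 0  =>  z = -1/(-0.766) = 1.305483,  |z| = 1.305483.
Moduli of all roots: 1.3055.
All moduli strictly greater than 1? Yes.
Verdict: Stationary.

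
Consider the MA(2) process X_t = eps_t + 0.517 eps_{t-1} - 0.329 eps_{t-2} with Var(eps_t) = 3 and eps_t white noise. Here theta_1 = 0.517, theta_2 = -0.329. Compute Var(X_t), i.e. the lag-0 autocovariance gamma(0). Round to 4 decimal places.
\gamma(0) = 4.1266

For an MA(q) process X_t = eps_t + sum_i theta_i eps_{t-i} with
Var(eps_t) = sigma^2, the variance is
  gamma(0) = sigma^2 * (1 + sum_i theta_i^2).
  sum_i theta_i^2 = (0.517)^2 + (-0.329)^2 = 0.267289 + 0.108241 = 0.37553.
  gamma(0) = 3 * (1 + 0.37553) = 3 * 1.37553 = 4.12659, which rounds to 4.1266.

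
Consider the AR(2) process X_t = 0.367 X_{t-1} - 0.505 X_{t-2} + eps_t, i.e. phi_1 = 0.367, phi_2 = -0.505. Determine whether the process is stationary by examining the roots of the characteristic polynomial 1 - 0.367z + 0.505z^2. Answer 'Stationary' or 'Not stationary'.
\text{Stationary}

The AR(p) characteristic polynomial is P(z) = 1 - 0.367z + 0.505z^2.
Stationarity requires all roots to lie outside the unit circle, i.e. |z| > 1 for every root.
Set 1 + (-0.367) z + (0.505) z^2 = 0, i.e. a z^2 + b z + c = 0 with a = 0.505, b = -0.367, c = 1.
Discriminant D = b^2 - 4ac = (-0.367)^2 - 4*(0.505)*1 = 0.134689 - (2.02) = -1.885311.
D < 0, so the roots are the complex-conjugate pair z = (-b +/- i sqrt(-D)) / (2a) = 0.3634 +/- 1.3595i.
For a conjugate pair |z|^2 = z * conj(z) = (product of roots) = c/a = 1/(0.505) = 1.980198, so |z| = sqrt(1.980198) = 1.4072 for both roots.
Moduli of all roots: 1.4072, 1.4072.
All moduli strictly greater than 1? Yes.
Verdict: Stationary.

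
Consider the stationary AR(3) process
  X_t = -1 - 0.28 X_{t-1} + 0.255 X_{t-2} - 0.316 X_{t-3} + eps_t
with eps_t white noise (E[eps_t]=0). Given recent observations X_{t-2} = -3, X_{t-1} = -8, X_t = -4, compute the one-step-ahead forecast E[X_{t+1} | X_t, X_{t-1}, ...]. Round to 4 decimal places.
E[X_{t+1} \mid \mathcal F_t] = -0.9720

For an AR(p) model X_t = c + sum_i phi_i X_{t-i} + eps_t, the
one-step-ahead conditional mean is
  E[X_{t+1} | X_t, ...] = c + sum_i phi_i X_{t+1-i}.
Substitute known values:
  E[X_{t+1} | ...] = -1 + (-0.28) * (-4) + (0.255) * (-8) + (-0.316) * (-3)
                   = -0.9720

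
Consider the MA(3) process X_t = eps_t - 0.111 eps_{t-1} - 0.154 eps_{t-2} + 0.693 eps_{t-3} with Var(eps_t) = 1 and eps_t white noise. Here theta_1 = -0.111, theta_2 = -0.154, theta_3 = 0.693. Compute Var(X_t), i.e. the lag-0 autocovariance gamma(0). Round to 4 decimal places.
\gamma(0) = 1.5163

For an MA(q) process X_t = eps_t + sum_i theta_i eps_{t-i} with
Var(eps_t) = sigma^2, the variance is
  gamma(0) = sigma^2 * (1 + sum_i theta_i^2).
  sum_i theta_i^2 = (-0.111)^2 + (-0.154)^2 + (0.693)^2 = 0.012321 + 0.023716 + 0.480249 = 0.516286.
  gamma(0) = 1 * (1 + 0.516286) = 1 * 1.516286 = 1.516286, which rounds to 1.5163.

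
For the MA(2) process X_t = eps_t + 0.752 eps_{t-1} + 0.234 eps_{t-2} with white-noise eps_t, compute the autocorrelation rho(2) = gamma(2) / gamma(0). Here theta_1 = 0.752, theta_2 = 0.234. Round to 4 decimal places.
\rho(2) = 0.1444

For an MA(q) process with theta_0 = 1, the autocovariance is
  gamma(k) = sigma^2 * sum_{i=0..q-k} theta_i * theta_{i+k},
and rho(k) = gamma(k) / gamma(0). Sigma^2 cancels.
  numerator   = (1)*(0.234) = 0.234.
  denominator = (1)^2 + (0.752)^2 + (0.234)^2 = 1.62026.
  rho(2) = 0.234 / 1.62026 = 0.1444.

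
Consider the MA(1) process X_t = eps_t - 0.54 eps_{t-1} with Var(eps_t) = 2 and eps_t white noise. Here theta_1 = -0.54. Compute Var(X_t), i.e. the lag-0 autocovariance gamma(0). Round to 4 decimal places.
\gamma(0) = 2.5832

For an MA(q) process X_t = eps_t + sum_i theta_i eps_{t-i} with
Var(eps_t) = sigma^2, the variance is
  gamma(0) = sigma^2 * (1 + sum_i theta_i^2).
  sum_i theta_i^2 = (-0.54)^2 = 0.2916.
  gamma(0) = 2 * (1 + 0.2916) = 2 * 1.2916 = 2.5832.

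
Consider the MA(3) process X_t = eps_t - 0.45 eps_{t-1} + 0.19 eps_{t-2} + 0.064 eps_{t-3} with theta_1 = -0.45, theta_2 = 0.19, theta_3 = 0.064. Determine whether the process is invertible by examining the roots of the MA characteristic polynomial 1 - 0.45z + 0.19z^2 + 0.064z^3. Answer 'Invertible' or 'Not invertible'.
\text{Invertible}

The MA(q) characteristic polynomial is P(z) = 1 - 0.45z + 0.19z^2 + 0.064z^3.
Invertibility requires all roots to lie outside the unit circle, i.e. |z| > 1 for every root.
Degree 3: look for a simple real root z0 first, then factor out (1 - z/z0) and solve the remaining quadratic.
Testing z0 = -5: P(-5) = 1 + (-0.45)(-5) + (0.19)(-5)^2 + (0.064)(-5)^3
  = 1 + (2.25) + (4.75) + (-8) = 0.  So z_0 = -5 is a root, |z_0| = 5.
Divide out the factor (1 + 0.2 z) = (1 - z/z0) (since 1/z0 = -0.2):
  P(z) = (1 + 0.2 z)(1 + (-0.65) z + (0.32) z^2)
  [check: z-coef -0.65 - (-0.2) = -0.45; z^2-coef 0.32 - (-0.2)(-0.65) = 0.19; z^3-coef -(-0.2)(0.32) = 0.064.]
Remaining roots from the quadratic factor 1 + (-0.65) z + (0.32) z^2:
  Set 1 + (-0.65) z + (0.32) z^2 = 0, i.e. a z^2 + b z + c = 0 with a = 0.32, b = -0.65, c = 1.
  Discriminant D = b^2 - 4ac = (-0.65)^2 - 4*(0.32)*1 = 0.4225 - (1.28) = -0.8575.
  D < 0, so the roots are the complex-conjugate pair z = (-b +/- i sqrt(-D)) / (2a) = 1.0156 +/- 1.4469i.
  For a conjugate pair |z|^2 = z * conj(z) = (product of roots) = c/a = 1/(0.32) = 3.125, so |z| = sqrt(3.125) = 1.7678 for both roots.
Moduli of all roots: 5.0000, 1.7678, 1.7678.
All moduli strictly greater than 1? Yes.
Verdict: Invertible.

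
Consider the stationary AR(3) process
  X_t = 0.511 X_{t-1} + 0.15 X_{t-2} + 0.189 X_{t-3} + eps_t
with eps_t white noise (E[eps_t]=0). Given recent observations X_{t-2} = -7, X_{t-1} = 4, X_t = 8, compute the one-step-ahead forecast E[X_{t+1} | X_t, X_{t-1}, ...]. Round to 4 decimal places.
E[X_{t+1} \mid \mathcal F_t] = 3.3650

For an AR(p) model X_t = c + sum_i phi_i X_{t-i} + eps_t, the
one-step-ahead conditional mean is
  E[X_{t+1} | X_t, ...] = c + sum_i phi_i X_{t+1-i}.
Substitute known values:
  E[X_{t+1} | ...] = (0.511) * (8) + (0.15) * (4) + (0.189) * (-7)
                   = 3.3650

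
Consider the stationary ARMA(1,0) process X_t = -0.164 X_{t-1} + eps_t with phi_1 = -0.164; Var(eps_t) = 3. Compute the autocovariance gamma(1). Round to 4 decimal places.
\gamma(1) = -0.5056

Multiply the model equation by X_{t-k} and take expectations. With theta_0 = psi_0 = 1 and psi_j the MA(infinity) weights, this gives
  gamma(k) - sum_i phi_i gamma(k-i) = c_k,
  c_k = sigma^2 * sum_{j=k..q} theta_j psi_{j-k}   (c_k = 0 for k > q),
using gamma(-m) = gamma(m).
Pure AR (q = 0): c_0 = sigma^2 = 3, c_k = 0 for k >= 1.
Equations for k = 0 and k = 1 (AR order 1):
  gamma(0) = phi_1 gamma(1) + c_0
  gamma(1) = phi_1 gamma(0) + c_1
Substituting the second into the first: gamma(0) (1 - phi_1^2) = c_0 + phi_1 c_1, so
  gamma(0) = c_0 / (1 - phi_1^2) = 3 / (1 - (-0.164)^2) = 3 / 0.973104 = 3.082918.
  gamma(1) = phi_1 gamma(0) = (-0.164)(3.082918) = -0.505599.
Therefore gamma(1) = -0.5056 (to 4 decimal places).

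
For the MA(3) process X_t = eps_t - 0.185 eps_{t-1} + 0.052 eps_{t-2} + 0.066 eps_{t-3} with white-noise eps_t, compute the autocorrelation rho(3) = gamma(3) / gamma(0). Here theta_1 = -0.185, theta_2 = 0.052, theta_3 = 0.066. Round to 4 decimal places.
\rho(3) = 0.0634

For an MA(q) process with theta_0 = 1, the autocovariance is
  gamma(k) = sigma^2 * sum_{i=0..q-k} theta_i * theta_{i+k},
and rho(k) = gamma(k) / gamma(0). Sigma^2 cancels.
  numerator   = (1)*(0.066) = 0.066.
  denominator = (1)^2 + (-0.185)^2 + (0.052)^2 + (0.066)^2 = 1.041285.
  rho(3) = 0.066 / 1.041285 = 0.0634.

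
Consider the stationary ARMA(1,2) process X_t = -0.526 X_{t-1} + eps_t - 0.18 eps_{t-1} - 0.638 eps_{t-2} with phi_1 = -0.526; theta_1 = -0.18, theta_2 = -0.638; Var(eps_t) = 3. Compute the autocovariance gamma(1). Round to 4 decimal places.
\gamma(1) = -1.7084

Multiply the model equation by X_{t-k} and take expectations. With theta_0 = psi_0 = 1 and psi_j the MA(infinity) weights, this gives
  gamma(k) - sum_i phi_i gamma(k-i) = c_k,
  c_k = sigma^2 * sum_{j=k..q} theta_j psi_{j-k}   (c_k = 0 for k > q),
using gamma(-m) = gamma(m).
psi-weights needed (psi_j = theta_j + sum_i phi_i psi_{j-i}):
  psi_1 = theta_1 + phi_1 = -0.18 + (-0.526) = -0.706
  psi_2 = theta_2 + phi_1 psi_1 = -0.638 + (-0.526)(-0.706) = -0.266644
Right-hand sides:
  c_0 = sigma^2 (1 + theta_1 psi_1 + theta_2 psi_2) = 3 * (1 + (-0.18)(-0.706) + (-0.638)(-0.266644)) = 3 * 1.297199 = 3.891597
  c_1 = sigma^2 (theta_1 + theta_2 psi_1) = 3 * (-0.18 + (-0.638)(-0.706)) = 0.811284
  c_2 = sigma^2 theta_2 = 3 * (-0.638) = -1.914
Equations for k = 0 and k = 1 (AR order 1):
  gamma(0) = phi_1 gamma(1) + c_0
  gamma(1) = phi_1 gamma(0) + c_1
Substituting the second into the first: gamma(0) (1 - phi_1^2) = c_0 + phi_1 c_1, so
  gamma(0) = (c_0 + phi_1 c_1) / (1 - phi_1^2) = (3.891597 + (-0.526)(0.811284)) / (1 - (-0.526)^2) = 3.464861 / 0.723324 = 4.790193.
  gamma(1) = phi_1 gamma(0) + c_1 = (-0.526)(4.790193) + (0.811284) = -1.708357.
Therefore gamma(1) = -1.7084 (to 4 decimal places).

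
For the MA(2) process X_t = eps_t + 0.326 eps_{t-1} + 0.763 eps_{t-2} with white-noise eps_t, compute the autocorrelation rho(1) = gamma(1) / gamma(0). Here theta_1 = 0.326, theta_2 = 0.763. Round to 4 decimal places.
\rho(1) = 0.3404

For an MA(q) process with theta_0 = 1, the autocovariance is
  gamma(k) = sigma^2 * sum_{i=0..q-k} theta_i * theta_{i+k},
and rho(k) = gamma(k) / gamma(0). Sigma^2 cancels.
  numerator   = (1)*(0.326) + (0.326)*(0.763) = 0.574738.
  denominator = (1)^2 + (0.326)^2 + (0.763)^2 = 1.688445.
  rho(1) = 0.574738 / 1.688445 = 0.3404.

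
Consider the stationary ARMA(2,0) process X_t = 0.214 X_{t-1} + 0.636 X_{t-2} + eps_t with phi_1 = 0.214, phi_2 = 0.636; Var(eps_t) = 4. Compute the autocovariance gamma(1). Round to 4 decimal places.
\gamma(1) = 6.0349

Multiply the model equation by X_{t-k} and take expectations. With theta_0 = psi_0 = 1 and psi_j the MA(infinity) weights, this gives
  gamma(k) - sum_i phi_i gamma(k-i) = c_k,
  c_k = sigma^2 * sum_{j=k..q} theta_j psi_{j-k}   (c_k = 0 for k > q),
using gamma(-m) = gamma(m).
Pure AR (q = 0): c_0 = sigma^2 = 4, c_k = 0 for k >= 1.
Equations for k = 0, 1, 2 (AR order 2, c_2 = 0):
  (E0) gamma(0) = phi_1 gamma(1) + phi_2 gamma(2) + c_0
  (E1) gamma(1) = phi_1 gamma(0) + phi_2 gamma(1) + c_1
  (E2) gamma(2) = phi_1 gamma(1) + phi_2 gamma(0)
From (E1): gamma(1) = A gamma(0) + B with
  A = phi_1 / (1 - phi_2) = 0.214 / 0.364 = 0.587912,   B = c_1 / (1 - phi_2) = 0 / 0.364 = 0.
Insert (E2) into (E0): gamma(0) (1 - phi_2^2) = phi_1 (1 + phi_2) gamma(1) + c_0.
  phi_1 (1 + phi_2) = (0.214)(1.636) = 0.350104,   1 - phi_2^2 = 0.595504.
Replace gamma(1) by A gamma(0) + B and collect gamma(0):
  gamma(0) [0.595504 - (0.350104)(0.587912)] = c_0 = 4
  gamma(0) * 0.389674 = 4
  gamma(0) = 4 / 0.389674 = 10.265001.
  gamma(1) = A gamma(0) = (0.587912)(10.265001) = 6.034918.
Therefore gamma(1) = 6.0349 (to 4 decimal places).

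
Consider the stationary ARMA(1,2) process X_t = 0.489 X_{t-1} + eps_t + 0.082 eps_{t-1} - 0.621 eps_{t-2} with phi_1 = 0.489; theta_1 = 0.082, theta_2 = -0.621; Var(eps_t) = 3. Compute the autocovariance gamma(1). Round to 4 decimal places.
\gamma(1) = 1.3528

Multiply the model equation by X_{t-k} and take expectations. With theta_0 = psi_0 = 1 and psi_j the MA(infinity) weights, this gives
  gamma(k) - sum_i phi_i gamma(k-i) = c_k,
  c_k = sigma^2 * sum_{j=k..q} theta_j psi_{j-k}   (c_k = 0 for k > q),
using gamma(-m) = gamma(m).
psi-weights needed (psi_j = theta_j + sum_i phi_i psi_{j-i}):
  psi_1 = theta_1 + phi_1 = 0.082 + (0.489) = 0.571
  psi_2 = theta_2 + phi_1 psi_1 = -0.621 + (0.489)(0.571) = -0.341781
Right-hand sides:
  c_0 = sigma^2 (1 + theta_1 psi_1 + theta_2 psi_2) = 3 * (1 + (0.082)(0.571) + (-0.621)(-0.341781)) = 3 * 1.259068 = 3.777204
  c_1 = sigma^2 (theta_1 + theta_2 psi_1) = 3 * (0.082 + (-0.621)(0.571)) = -0.817773
  c_2 = sigma^2 theta_2 = 3 * (-0.621) = -1.863
Equations for k = 0 and k = 1 (AR order 1):
  gamma(0) = phi_1 gamma(1) + c_0
  gamma(1) = phi_1 gamma(0) + c_1
Substituting the second into the first: gamma(0) (1 - phi_1^2) = c_0 + phi_1 c_1, so
  gamma(0) = (c_0 + phi_1 c_1) / (1 - phi_1^2) = (3.777204 + (0.489)(-0.817773)) / (1 - (0.489)^2) = 3.377313 / 0.760879 = 4.438699.
  gamma(1) = phi_1 gamma(0) + c_1 = (0.489)(4.438699) + (-0.817773) = 1.352751.
Therefore gamma(1) = 1.3528 (to 4 decimal places).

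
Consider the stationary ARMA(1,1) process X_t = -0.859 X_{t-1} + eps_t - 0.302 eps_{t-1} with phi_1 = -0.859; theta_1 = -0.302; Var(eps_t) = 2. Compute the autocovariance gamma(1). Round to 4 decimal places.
\gamma(1) = -11.1566

Multiply the model equation by X_{t-k} and take expectations. With theta_0 = psi_0 = 1 and psi_j the MA(infinity) weights, this gives
  gamma(k) - sum_i phi_i gamma(k-i) = c_k,
  c_k = sigma^2 * sum_{j=k..q} theta_j psi_{j-k}   (c_k = 0 for k > q),
using gamma(-m) = gamma(m).
psi-weights needed (psi_j = theta_j + sum_i phi_i psi_{j-i}):
  psi_1 = theta_1 + phi_1 = -0.302 + (-0.859) = -1.161
Right-hand sides:
  c_0 = sigma^2 (1 + theta_1 psi_1) = 2 * (1 + (-0.302)(-1.161)) = 2 * 1.350622 = 2.701244
  c_1 = sigma^2 theta_1 = 2 * (-0.302) = -0.604
  c_2 = 0
Equations for k = 0 and k = 1 (AR order 1):
  gamma(0) = phi_1 gamma(1) + c_0
  gamma(1) = phi_1 gamma(0) + c_1
Substituting the second into the first: gamma(0) (1 - phi_1^2) = c_0 + phi_1 c_1, so
  gamma(0) = (c_0 + phi_1 c_1) / (1 - phi_1^2) = (2.701244 + (-0.859)(-0.604)) / (1 - (-0.859)^2) = 3.22008 / 0.262119 = 12.284802.
  gamma(1) = phi_1 gamma(0) + c_1 = (-0.859)(12.284802) + (-0.604) = -11.156645.
Therefore gamma(1) = -11.1566 (to 4 decimal places).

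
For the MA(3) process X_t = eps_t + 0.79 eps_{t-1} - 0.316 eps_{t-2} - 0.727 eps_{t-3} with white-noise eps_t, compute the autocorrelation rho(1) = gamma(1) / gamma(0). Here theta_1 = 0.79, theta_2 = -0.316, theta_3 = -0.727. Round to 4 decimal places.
\rho(1) = 0.3419

For an MA(q) process with theta_0 = 1, the autocovariance is
  gamma(k) = sigma^2 * sum_{i=0..q-k} theta_i * theta_{i+k},
and rho(k) = gamma(k) / gamma(0). Sigma^2 cancels.
  numerator   = (1)*(0.79) + (0.79)*(-0.316) + (-0.316)*(-0.727) = 0.770092.
  denominator = (1)^2 + (0.79)^2 + (-0.316)^2 + (-0.727)^2 = 2.252485.
  rho(1) = 0.770092 / 2.252485 = 0.3419.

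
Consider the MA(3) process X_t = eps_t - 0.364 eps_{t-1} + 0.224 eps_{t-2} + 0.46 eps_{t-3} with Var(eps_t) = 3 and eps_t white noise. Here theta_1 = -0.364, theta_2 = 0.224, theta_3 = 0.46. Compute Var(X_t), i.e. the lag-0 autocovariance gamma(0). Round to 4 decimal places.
\gamma(0) = 4.1828

For an MA(q) process X_t = eps_t + sum_i theta_i eps_{t-i} with
Var(eps_t) = sigma^2, the variance is
  gamma(0) = sigma^2 * (1 + sum_i theta_i^2).
  sum_i theta_i^2 = (-0.364)^2 + (0.224)^2 + (0.46)^2 = 0.132496 + 0.050176 + 0.2116 = 0.394272.
  gamma(0) = 3 * (1 + 0.394272) = 3 * 1.394272 = 4.182816, which rounds to 4.1828.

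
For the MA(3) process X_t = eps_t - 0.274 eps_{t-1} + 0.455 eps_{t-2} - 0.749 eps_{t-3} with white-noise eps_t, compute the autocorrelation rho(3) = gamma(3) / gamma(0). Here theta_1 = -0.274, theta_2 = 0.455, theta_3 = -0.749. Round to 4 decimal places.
\rho(3) = -0.4064

For an MA(q) process with theta_0 = 1, the autocovariance is
  gamma(k) = sigma^2 * sum_{i=0..q-k} theta_i * theta_{i+k},
and rho(k) = gamma(k) / gamma(0). Sigma^2 cancels.
  numerator   = (1)*(-0.749) = -0.749.
  denominator = (1)^2 + (-0.274)^2 + (0.455)^2 + (-0.749)^2 = 1.843102.
  rho(3) = -0.749 / 1.843102 = -0.4064.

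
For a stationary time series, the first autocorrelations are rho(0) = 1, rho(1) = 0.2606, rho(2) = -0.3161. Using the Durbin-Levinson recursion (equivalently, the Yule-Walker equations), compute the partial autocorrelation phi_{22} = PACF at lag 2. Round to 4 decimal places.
\phi_{22} = -0.4120

The PACF at lag k is phi_{kk}, the last component of the solution
to the Yule-Walker system G_k phi = r_k where
  (G_k)_{ij} = rho(|i - j|), (r_k)_i = rho(i), i,j = 1..k.
Equivalently, Durbin-Levinson gives phi_{kk} iteratively:
  phi_{11} = rho(1)
  phi_{kk} = [rho(k) - sum_{j=1..k-1} phi_{k-1,j} rho(k-j)]
            / [1 - sum_{j=1..k-1} phi_{k-1,j} rho(j)],
  phi_{k,j} = phi_{k-1,j} - phi_{kk} phi_{k-1,k-j},  j = 1..k-1.
Step k = 1:
  phi_11 = rho(1) = 0.2606.
Step k = 2:
  phi_22 = [rho(2) - phi_11 rho(1)] / [1 - phi_11 rho(1)] = [-0.3161 - (0.2606)(0.2606)] / [1 - (0.2606)(0.2606)]
         = -0.38401236 / 0.93208764 = -0.412.
Therefore phi_{22} = -0.4120.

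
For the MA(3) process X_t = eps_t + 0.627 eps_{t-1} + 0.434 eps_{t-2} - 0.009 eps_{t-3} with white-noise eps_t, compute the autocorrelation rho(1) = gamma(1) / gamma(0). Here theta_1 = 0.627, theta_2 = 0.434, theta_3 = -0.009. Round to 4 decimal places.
\rho(1) = 0.5660

For an MA(q) process with theta_0 = 1, the autocovariance is
  gamma(k) = sigma^2 * sum_{i=0..q-k} theta_i * theta_{i+k},
and rho(k) = gamma(k) / gamma(0). Sigma^2 cancels.
  numerator   = (1)*(0.627) + (0.627)*(0.434) + (0.434)*(-0.009) = 0.895212.
  denominator = (1)^2 + (0.627)^2 + (0.434)^2 + (-0.009)^2 = 1.581566.
  rho(1) = 0.895212 / 1.581566 = 0.5660.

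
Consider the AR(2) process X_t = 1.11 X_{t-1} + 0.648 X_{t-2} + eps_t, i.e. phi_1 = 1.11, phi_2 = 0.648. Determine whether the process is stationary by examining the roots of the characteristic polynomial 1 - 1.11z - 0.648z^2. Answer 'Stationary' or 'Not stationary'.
\text{Not stationary}

The AR(p) characteristic polynomial is P(z) = 1 - 1.11z - 0.648z^2.
Stationarity requires all roots to lie outside the unit circle, i.e. |z| > 1 for every root.
Set 1 + (-1.11) z + (-0.648) z^2 = 0, i.e. a z^2 + b z + c = 0 with a = -0.648, b = -1.11, c = 1.
Discriminant D = b^2 - 4ac = (-1.11)^2 - 4*(-0.648)*1 = 1.2321 - (-2.592) = 3.8241.
D >= 0, so the roots are real: z = (-b +/- sqrt(D)) / (2a) = (1.11 +/- 1.955531) / (-1.296).
  z_1 = (1.11 + 1.955531) / (-1.296) = -2.3654,   |z_1| = 2.3654.
  z_2 = (1.11 - 1.955531) / (-1.296) = 0.6524,   |z_2| = 0.6524.
Moduli of all roots: 2.3654, 0.6524.
All moduli strictly greater than 1? No.
Verdict: Not stationary.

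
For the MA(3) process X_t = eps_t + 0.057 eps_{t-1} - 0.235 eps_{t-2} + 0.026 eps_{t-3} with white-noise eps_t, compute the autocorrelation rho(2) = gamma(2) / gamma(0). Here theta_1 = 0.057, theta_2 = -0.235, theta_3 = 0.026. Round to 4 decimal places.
\rho(2) = -0.2205

For an MA(q) process with theta_0 = 1, the autocovariance is
  gamma(k) = sigma^2 * sum_{i=0..q-k} theta_i * theta_{i+k},
and rho(k) = gamma(k) / gamma(0). Sigma^2 cancels.
  numerator   = (1)*(-0.235) + (0.057)*(0.026) = -0.233518.
  denominator = (1)^2 + (0.057)^2 + (-0.235)^2 + (0.026)^2 = 1.05915.
  rho(2) = -0.233518 / 1.05915 = -0.2205.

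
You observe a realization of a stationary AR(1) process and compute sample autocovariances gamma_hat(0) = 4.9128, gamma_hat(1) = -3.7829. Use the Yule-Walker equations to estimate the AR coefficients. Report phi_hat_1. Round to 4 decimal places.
\hat\phi_{1} = -0.7700

The Yule-Walker equations for an AR(p) process read, in matrix form,
  Gamma_p phi = r_p,   with   (Gamma_p)_{ij} = gamma(|i - j|),
                       (r_p)_i = gamma(i),   i,j = 1..p.
Substitute the sample gammas (Toeplitz matrix and right-hand side of size 1):
  Gamma_p = [[4.9128]]
  r_p     = [-3.7829]
With p = 1 this is the single equation gamma(0) phi_1 = gamma(1):
  phi_hat_1 = gamma(1) / gamma(0) = -3.7829 / 4.9128 = -0.7700.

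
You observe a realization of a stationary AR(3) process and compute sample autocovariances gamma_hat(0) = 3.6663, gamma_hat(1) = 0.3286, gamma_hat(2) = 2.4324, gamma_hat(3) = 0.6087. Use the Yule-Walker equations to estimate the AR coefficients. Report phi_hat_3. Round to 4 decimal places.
\hat\phi_{3} = 0.1550

The Yule-Walker equations for an AR(p) process read, in matrix form,
  Gamma_p phi = r_p,   with   (Gamma_p)_{ij} = gamma(|i - j|),
                       (r_p)_i = gamma(i),   i,j = 1..p.
Substitute the sample gammas (Toeplitz matrix and right-hand side of size 3):
  Gamma_p = [[3.6663, 0.3286, 2.4324], [0.3286, 3.6663, 0.3286], [2.4324, 0.3286, 3.6663]]
  r_p     = [0.3286, 2.4324, 0.6087]
Written out (R1..R3):
  (R1) 3.6663 phi_1 + 0.3286 phi_2 + 2.4324 phi_3 = 0.3286
  (R2) 0.3286 phi_1 + 3.6663 phi_2 + 0.3286 phi_3 = 2.4324
  (R3) 2.4324 phi_1 + 0.3286 phi_2 + 3.6663 phi_3 = 0.6087
Gaussian elimination:
  R2 <- R2 - (0.3286/3.6663) R1 = R2 - (0.089627) R1:  3.636849 phi_2 + 0.110591 phi_3 = 2.402949
  R3 <- R3 - (2.4324/3.6663) R1 = R3 - (0.663448) R1:  0.110591 phi_2 + 2.052529 phi_3 = 0.390691
  R3 <- R3 - (0.110591/3.636849) R2 = R3 - (0.030408) R2:  2.049166 phi_3 = 0.317621
Back-substitution:
  phi_hat_3 = 0.317621 / 2.049166 = 0.155
  phi_hat_2 = (2.402949 - (0.110591)(0.155)) / 3.636849 = 0.656009
  phi_hat_1 = (0.3286 - (0.3286)(0.656009) - (2.4324)(0.155)) / 3.6663 = -0.072004
So phi_hat = [-0.0720, 0.6560, 0.1550].
Therefore phi_hat_3 = 0.1550.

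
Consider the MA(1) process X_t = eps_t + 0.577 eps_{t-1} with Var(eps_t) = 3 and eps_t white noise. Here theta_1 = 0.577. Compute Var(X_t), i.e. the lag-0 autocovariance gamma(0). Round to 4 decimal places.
\gamma(0) = 3.9988

For an MA(q) process X_t = eps_t + sum_i theta_i eps_{t-i} with
Var(eps_t) = sigma^2, the variance is
  gamma(0) = sigma^2 * (1 + sum_i theta_i^2).
  sum_i theta_i^2 = (0.577)^2 = 0.332929.
  gamma(0) = 3 * (1 + 0.332929) = 3 * 1.332929 = 3.998787, which rounds to 3.9988.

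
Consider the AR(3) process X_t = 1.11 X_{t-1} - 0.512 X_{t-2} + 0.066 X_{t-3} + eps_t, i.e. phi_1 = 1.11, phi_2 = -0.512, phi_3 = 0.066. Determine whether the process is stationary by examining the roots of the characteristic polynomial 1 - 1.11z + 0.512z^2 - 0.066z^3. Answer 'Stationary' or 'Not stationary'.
\text{Stationary}

The AR(p) characteristic polynomial is P(z) = 1 - 1.11z + 0.512z^2 - 0.066z^3.
Stationarity requires all roots to lie outside the unit circle, i.e. |z| > 1 for every root.
Degree 3: look for a simple real root z0 first, then factor out (1 - z/z0) and solve the remaining quadratic.
Testing z0 = 5: P(5) = 1 + (-1.11)(5) + (0.512)(5)^2 + (-0.066)(5)^3
  = 1 + (-5.55) + (12.8) + (-8.25) = 0.  So z_0 = 5 is a root, |z_0| = 5.
Divide out the factor (1 - 0.2 z) = (1 - z/z0) (since 1/z0 = 0.2):
  P(z) = (1 - 0.2 z)(1 + (-0.91) z + (0.33) z^2)
  [check: z-coef -0.91 - (0.2) = -1.11; z^2-coef 0.33 - (0.2)(-0.91) = 0.512; z^3-coef -(0.2)(0.33) = -0.066.]
Remaining roots from the quadratic factor 1 + (-0.91) z + (0.33) z^2:
  Set 1 + (-0.91) z + (0.33) z^2 = 0, i.e. a z^2 + b z + c = 0 with a = 0.33, b = -0.91, c = 1.
  Discriminant D = b^2 - 4ac = (-0.91)^2 - 4*(0.33)*1 = 0.8281 - (1.32) = -0.4919.
  D < 0, so the roots are the complex-conjugate pair z = (-b +/- i sqrt(-D)) / (2a) = 1.3788 +/- 1.0627i.
  For a conjugate pair |z|^2 = z * conj(z) = (product of roots) = c/a = 1/(0.33) = 3.030303, so |z| = sqrt(3.030303) = 1.7408 for both roots.
Moduli of all roots: 5.0000, 1.7408, 1.7408.
All moduli strictly greater than 1? Yes.
Verdict: Stationary.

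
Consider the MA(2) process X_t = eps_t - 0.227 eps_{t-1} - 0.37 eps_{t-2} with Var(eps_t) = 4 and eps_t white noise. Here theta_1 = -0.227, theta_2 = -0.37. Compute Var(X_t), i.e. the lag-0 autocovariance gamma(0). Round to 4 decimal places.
\gamma(0) = 4.7537

For an MA(q) process X_t = eps_t + sum_i theta_i eps_{t-i} with
Var(eps_t) = sigma^2, the variance is
  gamma(0) = sigma^2 * (1 + sum_i theta_i^2).
  sum_i theta_i^2 = (-0.227)^2 + (-0.37)^2 = 0.051529 + 0.1369 = 0.188429.
  gamma(0) = 4 * (1 + 0.188429) = 4 * 1.188429 = 4.753716, which rounds to 4.7537.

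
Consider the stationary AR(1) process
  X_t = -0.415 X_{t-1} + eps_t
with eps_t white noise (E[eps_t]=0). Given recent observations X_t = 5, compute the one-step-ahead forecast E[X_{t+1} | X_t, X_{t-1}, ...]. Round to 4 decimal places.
E[X_{t+1} \mid \mathcal F_t] = -2.0750

For an AR(p) model X_t = c + sum_i phi_i X_{t-i} + eps_t, the
one-step-ahead conditional mean is
  E[X_{t+1} | X_t, ...] = c + sum_i phi_i X_{t+1-i}.
Substitute known values:
  E[X_{t+1} | ...] = (-0.415) * (5)
                   = -2.0750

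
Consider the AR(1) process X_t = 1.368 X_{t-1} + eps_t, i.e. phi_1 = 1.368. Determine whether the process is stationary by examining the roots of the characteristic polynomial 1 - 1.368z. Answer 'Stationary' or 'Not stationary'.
\text{Not stationary}

The AR(p) characteristic polynomial is P(z) = 1 - 1.368z.
Stationarity requires all roots to lie outside the unit circle, i.e. |z| > 1 for every root.
This is linear in z: 1 + (-1.368) z = 0  =>  z = -1/(-1.368) = 0.730994,  |z| = 0.730994.
Moduli of all roots: 0.7310.
All moduli strictly greater than 1? No.
Verdict: Not stationary.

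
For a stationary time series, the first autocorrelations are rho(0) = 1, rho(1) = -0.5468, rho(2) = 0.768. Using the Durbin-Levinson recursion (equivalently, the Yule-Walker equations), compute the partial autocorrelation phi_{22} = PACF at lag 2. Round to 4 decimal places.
\phi_{22} = 0.6690

The PACF at lag k is phi_{kk}, the last component of the solution
to the Yule-Walker system G_k phi = r_k where
  (G_k)_{ij} = rho(|i - j|), (r_k)_i = rho(i), i,j = 1..k.
Equivalently, Durbin-Levinson gives phi_{kk} iteratively:
  phi_{11} = rho(1)
  phi_{kk} = [rho(k) - sum_{j=1..k-1} phi_{k-1,j} rho(k-j)]
            / [1 - sum_{j=1..k-1} phi_{k-1,j} rho(j)],
  phi_{k,j} = phi_{k-1,j} - phi_{kk} phi_{k-1,k-j},  j = 1..k-1.
Step k = 1:
  phi_11 = rho(1) = -0.5468.
Step k = 2:
  phi_22 = [rho(2) - phi_11 rho(1)] / [1 - phi_11 rho(1)] = [0.768 - (-0.5468)(-0.5468)] / [1 - (-0.5468)(-0.5468)]
         = 0.46900976 / 0.70100976 = 0.669.
Therefore phi_{22} = 0.6690.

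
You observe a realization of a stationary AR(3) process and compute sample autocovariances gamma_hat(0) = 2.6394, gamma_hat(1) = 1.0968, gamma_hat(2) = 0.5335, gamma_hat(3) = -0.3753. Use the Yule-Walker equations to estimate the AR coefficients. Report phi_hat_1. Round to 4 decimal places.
\hat\phi_{1} = 0.4110

The Yule-Walker equations for an AR(p) process read, in matrix form,
  Gamma_p phi = r_p,   with   (Gamma_p)_{ij} = gamma(|i - j|),
                       (r_p)_i = gamma(i),   i,j = 1..p.
Substitute the sample gammas (Toeplitz matrix and right-hand side of size 3):
  Gamma_p = [[2.6394, 1.0968, 0.5335], [1.0968, 2.6394, 1.0968], [0.5335, 1.0968, 2.6394]]
  r_p     = [1.0968, 0.5335, -0.3753]
Written out (R1..R3):
  (R1) 2.6394 phi_1 + 1.0968 phi_2 + 0.5335 phi_3 = 1.0968
  (R2) 1.0968 phi_1 + 2.6394 phi_2 + 1.0968 phi_3 = 0.5335
  (R3) 0.5335 phi_1 + 1.0968 phi_2 + 2.6394 phi_3 = -0.3753
Gaussian elimination:
  R2 <- R2 - (1.0968/2.6394) R1 = R2 - (0.415549) R1:  2.183626 phi_2 + 0.875105 phi_3 = 0.077726
  R3 <- R3 - (0.5335/2.6394) R1 = R3 - (0.202129) R1:  0.875105 phi_2 + 2.531564 phi_3 = -0.596995
  R3 <- R3 - (0.875105/2.183626) R2 = R3 - (0.400758) R2:  2.180859 phi_3 = -0.628145
Back-substitution:
  phi_hat_3 = -0.628145 / 2.180859 = -0.288026
  phi_hat_2 = (0.077726 - (0.875105)(-0.288026)) / 2.183626 = 0.151024
  phi_hat_1 = (1.0968 - (1.0968)(0.151024) - (0.5335)(-0.288026)) / 2.6394 = 0.41101
So phi_hat = [0.4110, 0.1510, -0.2880].
Therefore phi_hat_1 = 0.4110.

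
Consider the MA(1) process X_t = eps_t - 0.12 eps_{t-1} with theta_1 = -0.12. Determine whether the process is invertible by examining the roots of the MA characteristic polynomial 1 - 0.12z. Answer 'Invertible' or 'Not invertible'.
\text{Invertible}

The MA(q) characteristic polynomial is P(z) = 1 - 0.12z.
Invertibility requires all roots to lie outside the unit circle, i.e. |z| > 1 for every root.
This is linear in z: 1 + (-0.12) z = 0  =>  z = -1/(-0.12) = 8.333333,  |z| = 8.333333.
Moduli of all roots: 8.3333.
All moduli strictly greater than 1? Yes.
Verdict: Invertible.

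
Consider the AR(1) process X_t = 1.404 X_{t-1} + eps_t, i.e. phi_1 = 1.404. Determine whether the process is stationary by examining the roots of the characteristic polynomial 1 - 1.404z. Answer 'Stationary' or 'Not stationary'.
\text{Not stationary}

The AR(p) characteristic polynomial is P(z) = 1 - 1.404z.
Stationarity requires all roots to lie outside the unit circle, i.e. |z| > 1 for every root.
This is linear in z: 1 + (-1.404) z = 0  =>  z = -1/(-1.404) = 0.712251,  |z| = 0.712251.
Moduli of all roots: 0.7123.
All moduli strictly greater than 1? No.
Verdict: Not stationary.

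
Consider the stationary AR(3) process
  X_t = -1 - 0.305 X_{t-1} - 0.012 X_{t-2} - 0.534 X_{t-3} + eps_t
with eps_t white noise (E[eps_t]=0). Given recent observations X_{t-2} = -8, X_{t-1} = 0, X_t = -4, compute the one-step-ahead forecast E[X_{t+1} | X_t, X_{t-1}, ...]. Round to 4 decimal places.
E[X_{t+1} \mid \mathcal F_t] = 4.4920

For an AR(p) model X_t = c + sum_i phi_i X_{t-i} + eps_t, the
one-step-ahead conditional mean is
  E[X_{t+1} | X_t, ...] = c + sum_i phi_i X_{t+1-i}.
Substitute known values:
  E[X_{t+1} | ...] = -1 + (-0.305) * (-4) + (-0.012) * (0) + (-0.534) * (-8)
                   = 4.4920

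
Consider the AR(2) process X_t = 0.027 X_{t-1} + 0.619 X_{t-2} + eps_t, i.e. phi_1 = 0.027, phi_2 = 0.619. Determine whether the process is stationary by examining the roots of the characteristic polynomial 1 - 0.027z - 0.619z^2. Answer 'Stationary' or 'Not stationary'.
\text{Stationary}

The AR(p) characteristic polynomial is P(z) = 1 - 0.027z - 0.619z^2.
Stationarity requires all roots to lie outside the unit circle, i.e. |z| > 1 for every root.
Set 1 + (-0.027) z + (-0.619) z^2 = 0, i.e. a z^2 + b z + c = 0 with a = -0.619, b = -0.027, c = 1.
Discriminant D = b^2 - 4ac = (-0.027)^2 - 4*(-0.619)*1 = 0.000729 - (-2.476) = 2.476729.
D >= 0, so the roots are real: z = (-b +/- sqrt(D)) / (2a) = (0.027 +/- 1.573763) / (-1.238).
  z_1 = (0.027 + 1.573763) / (-1.238) = -1.293,   |z_1| = 1.293.
  z_2 = (0.027 - 1.573763) / (-1.238) = 1.2494,   |z_2| = 1.2494.
Moduli of all roots: 1.2930, 1.2494.
All moduli strictly greater than 1? Yes.
Verdict: Stationary.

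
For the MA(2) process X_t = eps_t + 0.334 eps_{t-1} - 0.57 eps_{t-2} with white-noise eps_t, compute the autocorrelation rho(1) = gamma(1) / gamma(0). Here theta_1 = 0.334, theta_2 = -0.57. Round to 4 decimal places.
\rho(1) = 0.1000

For an MA(q) process with theta_0 = 1, the autocovariance is
  gamma(k) = sigma^2 * sum_{i=0..q-k} theta_i * theta_{i+k},
and rho(k) = gamma(k) / gamma(0). Sigma^2 cancels.
  numerator   = (1)*(0.334) + (0.334)*(-0.57) = 0.14362.
  denominator = (1)^2 + (0.334)^2 + (-0.57)^2 = 1.436456.
  rho(1) = 0.14362 / 1.436456 = 0.1000.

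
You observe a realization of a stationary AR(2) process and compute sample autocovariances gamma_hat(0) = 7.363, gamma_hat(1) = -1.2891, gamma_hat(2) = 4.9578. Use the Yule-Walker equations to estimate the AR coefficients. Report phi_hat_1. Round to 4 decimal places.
\hat\phi_{1} = -0.0590

The Yule-Walker equations for an AR(p) process read, in matrix form,
  Gamma_p phi = r_p,   with   (Gamma_p)_{ij} = gamma(|i - j|),
                       (r_p)_i = gamma(i),   i,j = 1..p.
Substitute the sample gammas (Toeplitz matrix and right-hand side of size 2):
  Gamma_p = [[7.363, -1.2891], [-1.2891, 7.363]]
  r_p     = [-1.2891, 4.9578]
Written out:
  7.363 phi_1 - 1.2891 phi_2 = -1.2891
  -1.2891 phi_1 + 7.363 phi_2 = 4.9578
Solve by Cramer's rule:
  det = gamma(0)^2 - gamma(1)^2 = (7.363)^2 - (-1.2891)^2 = 54.213769 - 1.66177881 = 52.55199019
  phi_hat_1 = [gamma(1) gamma(0) - gamma(1) gamma(2)] / det = [(-1.2891)(7.363) - (-1.2891)(4.9578)] / 52.55199019 = -3.10054332 / 52.55199019 = -0.059
  phi_hat_2 = [gamma(0) gamma(2) - gamma(1)^2] / det = [(7.363)(4.9578) - (-1.2891)^2] / 52.55199019 = 34.84250259 / 52.55199019 = 0.663
So phi_hat = [-0.0590, 0.6630].
Therefore phi_hat_1 = -0.0590.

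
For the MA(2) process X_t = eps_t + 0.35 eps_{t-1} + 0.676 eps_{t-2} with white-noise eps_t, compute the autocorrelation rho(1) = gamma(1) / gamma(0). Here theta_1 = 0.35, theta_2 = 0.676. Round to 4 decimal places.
\rho(1) = 0.3714

For an MA(q) process with theta_0 = 1, the autocovariance is
  gamma(k) = sigma^2 * sum_{i=0..q-k} theta_i * theta_{i+k},
and rho(k) = gamma(k) / gamma(0). Sigma^2 cancels.
  numerator   = (1)*(0.35) + (0.35)*(0.676) = 0.5866.
  denominator = (1)^2 + (0.35)^2 + (0.676)^2 = 1.579476.
  rho(1) = 0.5866 / 1.579476 = 0.3714.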